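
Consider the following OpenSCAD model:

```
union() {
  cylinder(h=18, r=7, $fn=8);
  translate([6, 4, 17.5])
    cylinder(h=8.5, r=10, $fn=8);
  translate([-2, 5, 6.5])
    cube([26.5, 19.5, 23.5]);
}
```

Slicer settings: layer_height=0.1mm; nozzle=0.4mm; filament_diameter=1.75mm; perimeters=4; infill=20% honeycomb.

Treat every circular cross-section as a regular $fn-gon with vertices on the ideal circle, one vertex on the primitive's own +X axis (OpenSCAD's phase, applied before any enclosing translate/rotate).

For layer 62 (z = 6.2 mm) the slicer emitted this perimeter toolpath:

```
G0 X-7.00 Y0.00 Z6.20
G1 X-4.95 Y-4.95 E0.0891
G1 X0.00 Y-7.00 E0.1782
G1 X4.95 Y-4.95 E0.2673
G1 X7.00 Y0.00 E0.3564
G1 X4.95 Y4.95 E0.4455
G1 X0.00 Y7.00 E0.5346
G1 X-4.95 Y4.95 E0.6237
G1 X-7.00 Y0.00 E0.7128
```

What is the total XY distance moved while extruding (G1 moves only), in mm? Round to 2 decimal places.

Sum the Euclidean lengths of each G1 segment: total = 42.86 mm.

42.86 mm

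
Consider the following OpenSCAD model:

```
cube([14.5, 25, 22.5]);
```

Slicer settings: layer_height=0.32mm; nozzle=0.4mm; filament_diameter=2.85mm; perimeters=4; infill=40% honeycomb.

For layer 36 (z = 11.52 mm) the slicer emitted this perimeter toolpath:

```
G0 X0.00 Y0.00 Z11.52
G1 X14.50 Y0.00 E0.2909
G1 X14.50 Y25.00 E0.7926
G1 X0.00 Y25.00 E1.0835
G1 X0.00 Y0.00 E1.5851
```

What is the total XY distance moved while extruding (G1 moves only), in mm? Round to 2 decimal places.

Sum the Euclidean lengths of each G1 segment: total = 79.00 mm.

79.00 mm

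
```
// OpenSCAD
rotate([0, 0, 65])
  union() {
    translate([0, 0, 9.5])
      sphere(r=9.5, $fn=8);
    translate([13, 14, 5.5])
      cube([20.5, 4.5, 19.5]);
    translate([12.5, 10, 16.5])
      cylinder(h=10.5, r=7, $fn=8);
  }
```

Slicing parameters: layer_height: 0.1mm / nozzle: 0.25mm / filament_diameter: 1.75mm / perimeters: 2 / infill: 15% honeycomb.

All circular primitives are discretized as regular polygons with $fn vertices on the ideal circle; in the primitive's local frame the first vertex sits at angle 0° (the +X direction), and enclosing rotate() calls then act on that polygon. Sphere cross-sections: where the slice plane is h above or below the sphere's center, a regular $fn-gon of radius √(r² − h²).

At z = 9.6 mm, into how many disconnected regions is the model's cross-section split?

At z = 9.6 mm: the r=9.5 sphere slices to a regular 8-gon of circumradius 9.499 (√(r²−h²) with h=0.1 from center); the cube at (13, 14) is present — its section is the full 20.5×4.5 rectangle; the cylinder at (12.5, 10) does not reach this height (z outside [16.5, 27]); Merging all regions: the 2 present regions are separate (no shared area or edge), so areas and boundary lengths simply add and each stays a separate island — 2 connected regions; (rotated 65° about Z; rotation is an isometry so areas/perimeters/island counts are preserved). The result has 2 disconnected regions.

2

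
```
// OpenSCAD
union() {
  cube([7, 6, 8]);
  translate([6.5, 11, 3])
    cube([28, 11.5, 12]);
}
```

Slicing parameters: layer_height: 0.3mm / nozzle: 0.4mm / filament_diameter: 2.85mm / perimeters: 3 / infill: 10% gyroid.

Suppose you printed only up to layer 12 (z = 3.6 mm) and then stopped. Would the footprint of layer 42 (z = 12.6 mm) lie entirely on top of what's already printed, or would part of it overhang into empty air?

entirely on top

Compare the two slices. At z = 3.6: the cube (footprint 7×6) is included at this height (area 42.00 mm²); the cube at (6.5, 11) (footprint 28×11.5) is included at this height (area 322.00 mm²); Merging all regions: the 2 present regions are separate (no shared area or edge), so areas and boundary lengths simply add and each stays a separate island — area = 364.00 mm². At z = 12.6: the cube is absent (z outside [0, 8]); the 28×11.5 cube at (6.5, 11) contributes its full rectangle (area 322.00 mm²); Taking the union: only the 28×11.5 cube at (6.5, 11) is present, so the union is just that shape — area = 322.00 mm². Checking containment: the cross-section at z = 12.6 is a subset of the cross-section at z = 3.6.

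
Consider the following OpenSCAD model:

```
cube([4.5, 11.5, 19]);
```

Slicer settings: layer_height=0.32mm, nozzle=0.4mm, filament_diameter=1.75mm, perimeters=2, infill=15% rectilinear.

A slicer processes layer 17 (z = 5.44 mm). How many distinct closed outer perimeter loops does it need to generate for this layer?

At z = 5.44 mm: the cube is present — its section is the full 4.5×11.5 rectangle. The result has 1 disconnected region.

1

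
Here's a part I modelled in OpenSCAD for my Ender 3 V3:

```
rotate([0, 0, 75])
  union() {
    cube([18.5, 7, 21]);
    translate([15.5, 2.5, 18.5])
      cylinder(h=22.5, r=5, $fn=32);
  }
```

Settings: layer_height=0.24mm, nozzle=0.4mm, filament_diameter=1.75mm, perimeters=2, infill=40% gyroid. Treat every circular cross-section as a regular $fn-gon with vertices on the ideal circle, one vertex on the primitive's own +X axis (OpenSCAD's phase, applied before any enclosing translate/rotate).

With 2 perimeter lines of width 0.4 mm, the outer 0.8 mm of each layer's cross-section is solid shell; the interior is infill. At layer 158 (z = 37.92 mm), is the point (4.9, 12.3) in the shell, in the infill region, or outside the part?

At z = 37.92 mm: the cube is absent (z outside [0, 21]); the cylinder at (15.5, 2.5): section is a regular 32-gon, circumradius r=5; Merging all regions: only the r=5 cylinder at (15.5, 2.5) is present, so the union is just that shape — 1 connected region; (rotated 75° about Z; rotation is an isometry so areas/perimeters/island counts are preserved). Overall, the cross-section is a single solid region. Undo the 75° rotation: the query point maps to (13.149, -1.550) in the un-rotated model frame. The nearest boundary edge runs (12.72, -1.66)→(13.59, -2.12); distance from the point to it = 0.30 mm. The point is inside the cross-section, 0.30 mm from the nearest boundary — within the 0.8 mm shell band (2 × 0.4).

shell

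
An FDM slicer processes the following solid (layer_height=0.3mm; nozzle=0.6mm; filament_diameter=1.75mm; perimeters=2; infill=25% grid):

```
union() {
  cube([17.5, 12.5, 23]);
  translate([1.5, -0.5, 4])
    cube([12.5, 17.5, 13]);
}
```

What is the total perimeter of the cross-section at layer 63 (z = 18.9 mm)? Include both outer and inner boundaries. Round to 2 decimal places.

At z = 18.9 mm: the 17.5×12.5 cube contributes its full rectangle (perimeter 60.00 mm); the cube at (1.5, -0.5) does not reach this height (z outside [4, 17]); Taking the union: only the 17.5×12.5 cube is present, so the union is just that shape — boundary = 60.00 mm. Overall, the cross-section is a single solid region. Total boundary length (outer) = 60.00 mm.

60.00 mm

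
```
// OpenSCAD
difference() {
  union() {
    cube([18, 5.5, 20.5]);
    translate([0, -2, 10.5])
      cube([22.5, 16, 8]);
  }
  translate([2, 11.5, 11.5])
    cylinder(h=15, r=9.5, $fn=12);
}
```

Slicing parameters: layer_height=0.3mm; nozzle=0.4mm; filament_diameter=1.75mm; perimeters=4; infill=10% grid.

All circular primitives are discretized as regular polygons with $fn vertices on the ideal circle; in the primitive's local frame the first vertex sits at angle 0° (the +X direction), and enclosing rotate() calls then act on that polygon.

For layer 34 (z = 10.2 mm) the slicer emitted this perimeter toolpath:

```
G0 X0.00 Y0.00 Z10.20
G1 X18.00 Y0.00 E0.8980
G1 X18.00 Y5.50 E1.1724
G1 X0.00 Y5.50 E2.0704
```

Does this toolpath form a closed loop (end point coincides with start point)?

no

Start point (G0): (0.00, 0.00). End point (last G1): the path does not return to the start — open.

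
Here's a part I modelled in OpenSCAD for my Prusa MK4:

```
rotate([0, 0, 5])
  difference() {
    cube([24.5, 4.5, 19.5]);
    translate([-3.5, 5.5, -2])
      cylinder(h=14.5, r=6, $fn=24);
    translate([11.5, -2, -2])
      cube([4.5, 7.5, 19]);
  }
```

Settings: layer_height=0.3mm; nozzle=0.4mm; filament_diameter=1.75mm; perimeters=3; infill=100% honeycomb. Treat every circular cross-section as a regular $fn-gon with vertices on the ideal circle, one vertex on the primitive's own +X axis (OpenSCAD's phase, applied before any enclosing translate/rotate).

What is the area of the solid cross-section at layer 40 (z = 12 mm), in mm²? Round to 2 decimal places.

At z = 12 mm: the 24.5×4.5 cube contributes its full rectangle (area 110.25 mm²); the r=6 cylinder at (-3.5, 5.5) contributes a regular 24-gon of circumradius 6 (area = (24/2)·6.000²·sin(360°/24) = 111.81 mm²); the cube at (11.5, -2) is present — its section is the full 4.5×7.5 rectangle (area 33.75 mm²); Subtracting the remaining from the first: starting from the 24.5×4.5 cube (110.25 mm²), the r=6 cylinder at (-3.5, 5.5) partially overlaps it — only the 5.90 mm² overlap (of its 111.81 mm²) is removed, clipping the outline; the 4.5×7.5 cube at (11.5, -2) partially overlaps it — only the 20.25 mm² overlap (of its 33.75 mm²) is removed, clipping the outline — area = 84.10 mm²; (whole slice rotated 5° about Z — lengths, areas and connectivity unchanged). Overall, the cross-section has 2 separate islands. Net area = 84.10 mm².

84.10 mm²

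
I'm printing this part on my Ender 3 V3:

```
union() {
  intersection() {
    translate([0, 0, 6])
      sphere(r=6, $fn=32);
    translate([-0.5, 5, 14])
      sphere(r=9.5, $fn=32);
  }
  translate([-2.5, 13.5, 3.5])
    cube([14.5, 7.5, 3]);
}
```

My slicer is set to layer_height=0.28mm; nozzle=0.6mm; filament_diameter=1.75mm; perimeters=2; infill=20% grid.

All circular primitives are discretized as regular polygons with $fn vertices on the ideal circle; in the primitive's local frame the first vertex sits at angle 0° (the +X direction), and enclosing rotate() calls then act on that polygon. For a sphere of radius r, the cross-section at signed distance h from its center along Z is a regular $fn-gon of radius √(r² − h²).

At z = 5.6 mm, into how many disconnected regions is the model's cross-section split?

2

At z = 5.6 mm: the r=6 sphere contributes a regular 32-gon of circumradius √(6²−0.4²) = 5.987; the r=9.5 sphere at (-0.5, 5) contributes a regular 32-gon of circumradius √(9.5²−8.4²) = 4.437; After intersecting: the r=9.5 sphere at (-0.5, 5) partially overlaps the r=6 sphere; clipping to the common part keeps 33.79 mm² — 1 connected region; the cube at (-2.5, 13.5) (footprint 14.5×7.5) is included at this height; Taking the union: the 2 present regions are separate (no shared area or edge), so areas and boundary lengths simply add and each stays a separate island — 2 connected regions. The result has 2 disconnected regions.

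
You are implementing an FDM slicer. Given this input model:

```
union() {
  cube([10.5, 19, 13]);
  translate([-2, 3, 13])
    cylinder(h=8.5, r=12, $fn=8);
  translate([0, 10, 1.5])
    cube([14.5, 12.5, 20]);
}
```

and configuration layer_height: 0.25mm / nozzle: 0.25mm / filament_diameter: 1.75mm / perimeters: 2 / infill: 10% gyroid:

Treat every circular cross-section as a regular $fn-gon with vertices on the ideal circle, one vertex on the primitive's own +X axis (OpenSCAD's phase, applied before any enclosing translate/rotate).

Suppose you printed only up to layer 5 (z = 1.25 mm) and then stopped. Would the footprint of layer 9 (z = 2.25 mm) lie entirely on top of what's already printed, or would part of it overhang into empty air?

Compare the two slices. At z = 1.25: the 10.5×19 cube contributes its full rectangle (area 199.50 mm²); the cylinder at (-2, 3) is not intersected at this z (z outside [13, 21.5]); the cube at (0, 10) is not intersected at this z (z outside [1.5, 21.5]); Combining (union): only the 10.5×19 cube is present, so the union is just that shape — area = 199.50 mm². At z = 2.25: the cube (footprint 10.5×19) is included at this height (area 199.50 mm²); the cylinder at (-2, 3) does not reach this height (z outside [13, 21.5]); the 14.5×12.5 cube at (0, 10) contributes its full rectangle (area 181.25 mm²); Merging all regions: the regions partially overlap — summed areas 380.75 mm² minus the doubly-counted overlap 94.50 mm² gives 286.25 mm² — area = 286.25 mm². Checking containment: at z = 2.25 the cross-section extends beyond the z = 1.25 cross-section by about 86.75 mm².

part overhangs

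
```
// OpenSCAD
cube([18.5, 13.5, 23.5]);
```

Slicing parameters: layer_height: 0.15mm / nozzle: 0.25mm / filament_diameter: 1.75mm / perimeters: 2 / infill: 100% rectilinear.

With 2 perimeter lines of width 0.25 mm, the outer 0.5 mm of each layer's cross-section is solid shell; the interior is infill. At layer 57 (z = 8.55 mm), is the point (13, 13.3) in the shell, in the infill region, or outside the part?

At z = 8.55 mm: the cube (footprint 18.5×13.5) is included at this height. Overall, the cross-section is a single solid region. The nearest boundary edge runs (18.50, 13.50)→(0.00, 13.50); distance from the point to it = 0.20 mm. The point is inside the cross-section, 0.20 mm from the nearest boundary — within the 0.5 mm shell band (2 × 0.25).

shell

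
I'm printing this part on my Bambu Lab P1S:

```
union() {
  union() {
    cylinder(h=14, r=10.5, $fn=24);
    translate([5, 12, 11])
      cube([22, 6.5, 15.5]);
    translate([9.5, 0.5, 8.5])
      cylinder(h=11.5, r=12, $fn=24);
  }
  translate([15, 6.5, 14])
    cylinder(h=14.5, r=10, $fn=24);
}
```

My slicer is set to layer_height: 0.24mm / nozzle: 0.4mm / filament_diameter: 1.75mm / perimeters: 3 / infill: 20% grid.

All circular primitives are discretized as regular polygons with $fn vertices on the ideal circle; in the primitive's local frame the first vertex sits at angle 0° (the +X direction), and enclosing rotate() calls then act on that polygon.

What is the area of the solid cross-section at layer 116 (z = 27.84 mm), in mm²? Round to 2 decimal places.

310.58 mm²

At z = 27.84 mm: the cylinder is absent (z outside [0, 14]); the cube at (5, 12) is not intersected at this z (z outside [11, 26.5]); the cylinder at (9.5, 0.5) is absent (z outside [8.5, 20]); Taking the union: nothing is present at this height; the r=10 cylinder at (15, 6.5) gives a regular 24-gon of circumradius 10 (constant along its height) (area = (24/2)·10.000²·sin(360°/24) = 310.58 mm²); Taking the union: only the r=10 cylinder at (15, 6.5) is present, so the union is just that shape — area = 310.58 mm². Overall, the cross-section is a single solid region. Net area = 310.58 mm².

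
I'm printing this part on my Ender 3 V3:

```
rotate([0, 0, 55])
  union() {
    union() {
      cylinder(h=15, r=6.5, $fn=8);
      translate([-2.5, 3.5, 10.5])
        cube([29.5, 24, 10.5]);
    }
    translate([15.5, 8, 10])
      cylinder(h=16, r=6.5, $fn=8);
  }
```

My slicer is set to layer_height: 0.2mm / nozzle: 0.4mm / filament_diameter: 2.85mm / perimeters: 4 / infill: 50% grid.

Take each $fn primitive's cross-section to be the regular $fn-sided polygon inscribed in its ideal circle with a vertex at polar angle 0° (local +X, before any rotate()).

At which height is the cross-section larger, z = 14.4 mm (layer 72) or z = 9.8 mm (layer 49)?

layer 72 (z = 14.4 mm)

Layer 72 (z = 14.4): the r=6.5 cylinder contributes a regular 8-gon of circumradius 6.5 (area = (8/2)·6.500²·sin(360°/8) = 119.50 mm²); the cube at (-2.5, 3.5) (footprint 29.5×24) is included at this height (area 708.00 mm²); Taking the union: the regions partially overlap — summed areas 827.50 mm² minus the doubly-counted overlap 15.87 mm² gives 811.63 mm² — area = 811.63 mm²; the r=6.5 cylinder at (15.5, 8) gives a regular 8-gon of circumradius 6.5 (constant along its height) (area = (8/2)·6.500²·sin(360°/8) = 119.50 mm²); Combining (union): the regions partially overlap — summed areas 931.13 mm² minus the doubly-counted overlap 109.86 mm² gives 821.27 mm² — area = 821.27 mm²; (rotated 55° about Z; rotation is an isometry so areas/perimeters/island counts are preserved). So its area = 821.27 mm². Layer 49 (z = 9.8): the r=6.5 cylinder contributes a regular 8-gon of circumradius 6.5 (area = (8/2)·6.500²·sin(360°/8) = 119.50 mm²); the cube at (-2.5, 3.5) does not reach this height (z outside [10.5, 21]); Merging all regions: only the r=6.5 cylinder is present, so the union is just that shape — area = 119.50 mm²; the cylinder at (15.5, 8) is not intersected at this z (z outside [10, 26]); Merging all regions: only the result so far is present, so the union is just that shape — area = 119.50 mm²; (whole slice rotated 55° about Z — lengths, areas and connectivity unchanged). So its area = 119.50 mm². Layer 72 is larger (821.27 vs 119.50 mm²).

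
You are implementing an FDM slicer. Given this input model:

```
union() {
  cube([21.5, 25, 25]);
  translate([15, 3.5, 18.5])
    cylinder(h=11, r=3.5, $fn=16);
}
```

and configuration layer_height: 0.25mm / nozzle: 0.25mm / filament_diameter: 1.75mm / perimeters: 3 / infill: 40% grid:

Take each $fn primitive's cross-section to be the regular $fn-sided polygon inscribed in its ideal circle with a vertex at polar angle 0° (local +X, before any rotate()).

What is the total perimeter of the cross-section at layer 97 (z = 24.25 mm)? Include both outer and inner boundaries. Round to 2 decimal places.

93.00 mm

At z = 24.25 mm: the cube is present — its section is the full 21.5×25 rectangle (perimeter 93.00 mm); the cylinder at (15, 3.5): section is a regular 16-gon, circumradius r=3.5 (perimeter = 2·16·3.500·sin(180°/16) = 21.85 mm); Taking the union: the r=3.5 cylinder at (15, 3.5) lies entirely inside the 21.5×25 cube, so the union is just the 21.5×25 cube — boundary = 93.00 mm. Overall, the cross-section is a single solid region. Total boundary length (outer) = 93.00 mm.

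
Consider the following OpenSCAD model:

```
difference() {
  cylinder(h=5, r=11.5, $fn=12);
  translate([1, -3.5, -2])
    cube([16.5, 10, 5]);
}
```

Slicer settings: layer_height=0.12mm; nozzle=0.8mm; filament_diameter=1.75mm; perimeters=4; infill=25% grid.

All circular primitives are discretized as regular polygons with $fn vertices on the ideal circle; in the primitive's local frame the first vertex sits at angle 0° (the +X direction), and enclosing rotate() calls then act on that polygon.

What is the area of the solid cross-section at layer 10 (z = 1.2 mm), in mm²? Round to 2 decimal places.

At z = 1.2 mm: the cylinder: section is a regular 12-gon, circumradius r=11.5 (area = (12/2)·11.500²·sin(360°/12) = 396.75 mm²); the 16.5×10 cube at (1, -3.5) contributes its full rectangle (area 165.00 mm²); Taking the first minus the rest: starting from the r=11.5 cylinder (396.75 mm²), the 16.5×10 cube at (1, -3.5) partially overlaps it — only the 97.49 mm² overlap (of its 165.00 mm²) is removed, clipping the outline — area = 299.26 mm². Overall, the cross-section is a single solid region. Net area = 299.26 mm².

299.26 mm²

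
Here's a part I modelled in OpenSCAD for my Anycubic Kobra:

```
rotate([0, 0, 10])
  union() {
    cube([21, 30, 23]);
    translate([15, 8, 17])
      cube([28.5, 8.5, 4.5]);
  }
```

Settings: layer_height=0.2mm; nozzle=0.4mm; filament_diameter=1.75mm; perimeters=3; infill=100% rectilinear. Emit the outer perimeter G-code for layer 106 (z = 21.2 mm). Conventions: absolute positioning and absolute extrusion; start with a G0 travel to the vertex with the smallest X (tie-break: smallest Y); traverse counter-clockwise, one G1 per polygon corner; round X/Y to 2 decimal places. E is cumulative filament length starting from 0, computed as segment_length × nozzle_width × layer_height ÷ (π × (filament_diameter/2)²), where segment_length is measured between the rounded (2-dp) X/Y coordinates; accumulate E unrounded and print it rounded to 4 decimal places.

At z = 21.2 mm: the 21×30 cube contributes its full rectangle; the cube at (15, 8) (footprint 28.5×8.5) is included at this height; Taking the union: the regions partially overlap (shared area 51.00 mm²), so overlapping operands fuse into one piece — 1 connected region; (rotated 10° about Z; rotation is an isometry so areas/perimeters/island counts are preserved). The outline is a single polygon with 8 vertices. Extrusion per mm of travel: 0.4 × 0.2 / (π × 0.875²) = 0.033260. Accumulating E over each segment gives final E = 4.8887.

G0 X-5.21 Y29.54 Z21.20
G1 X0.00 Y0.00 E0.9977
G1 X20.68 Y3.65 E1.6961
G1 X19.29 Y11.53 E1.9623
G1 X41.45 Y15.43 E2.7106
G1 X39.97 Y23.80 E2.9933
G1 X17.82 Y19.90 E3.7414
G1 X15.47 Y33.19 E4.1903
G1 X-5.21 Y29.54 E4.8887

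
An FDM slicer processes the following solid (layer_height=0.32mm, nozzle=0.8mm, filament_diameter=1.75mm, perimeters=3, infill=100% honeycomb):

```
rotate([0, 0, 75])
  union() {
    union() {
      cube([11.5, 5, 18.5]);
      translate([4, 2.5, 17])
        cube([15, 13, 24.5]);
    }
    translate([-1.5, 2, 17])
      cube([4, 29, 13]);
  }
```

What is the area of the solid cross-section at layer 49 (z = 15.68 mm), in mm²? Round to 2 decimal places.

At z = 15.68 mm: the cube is present — its section is the full 11.5×5 rectangle (area 57.50 mm²); the cube at (4, 2.5) is not intersected at this z (z outside [17, 41.5]); Combining (union): only the 11.5×5 cube is present, so the union is just that shape — area = 57.50 mm²; the cube at (-1.5, 2) is not intersected at this z (z outside [17, 30]); Taking the union: only the result so far is present, so the union is just that shape — area = 57.50 mm²; (rotated 75° about Z; rotation is an isometry so areas/perimeters/island counts are preserved). Overall, the cross-section is a single solid region. Net area = 57.50 mm².

57.50 mm²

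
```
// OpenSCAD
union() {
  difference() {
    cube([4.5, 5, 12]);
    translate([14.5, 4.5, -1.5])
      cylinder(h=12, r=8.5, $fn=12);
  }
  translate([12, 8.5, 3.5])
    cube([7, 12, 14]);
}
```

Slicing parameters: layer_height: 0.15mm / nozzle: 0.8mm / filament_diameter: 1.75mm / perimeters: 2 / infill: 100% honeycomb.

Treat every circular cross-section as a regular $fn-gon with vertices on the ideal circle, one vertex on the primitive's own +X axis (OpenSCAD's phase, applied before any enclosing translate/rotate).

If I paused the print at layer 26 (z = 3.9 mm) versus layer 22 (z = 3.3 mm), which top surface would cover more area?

layer 26 (z = 3.9 mm)

Layer 26 (z = 3.9): the cube (footprint 4.5×5) is included at this height (area 22.50 mm²); the r=8.5 cylinder at (14.5, 4.5) gives a regular 12-gon of circumradius 8.5 (constant along its height) (area = (12/2)·8.500²·sin(360°/12) = 216.75 mm²); After the difference (first − rest): starting from the 4.5×5 cube (22.50 mm²), the r=8.5 cylinder at (14.5, 4.5) misses the remaining region (no effect) — area = 22.50 mm²; the cube at (12, 8.5) is present — its section is the full 7×12 rectangle (area 84.00 mm²); Combining (union): the 2 present regions are separate (no shared area or edge), so areas and boundary lengths simply add and each stays a separate island — area = 106.50 mm². So its area = 106.50 mm². Layer 22 (z = 3.3): the 4.5×5 cube contributes its full rectangle (area 22.50 mm²); the r=8.5 cylinder at (14.5, 4.5) gives a regular 12-gon of circumradius 8.5 (constant along its height) (area = (12/2)·8.500²·sin(360°/12) = 216.75 mm²); Taking the first minus the rest: starting from the 4.5×5 cube (22.50 mm²), the r=8.5 cylinder at (14.5, 4.5) misses the remaining region (no effect) — area = 22.50 mm²; the cube at (12, 8.5) is absent (z outside [3.5, 17.5]); Taking the union: only that combined region is present, so the union is just that shape — area = 22.50 mm². So its area = 22.50 mm². Layer 26 is larger (106.50 vs 22.50 mm²).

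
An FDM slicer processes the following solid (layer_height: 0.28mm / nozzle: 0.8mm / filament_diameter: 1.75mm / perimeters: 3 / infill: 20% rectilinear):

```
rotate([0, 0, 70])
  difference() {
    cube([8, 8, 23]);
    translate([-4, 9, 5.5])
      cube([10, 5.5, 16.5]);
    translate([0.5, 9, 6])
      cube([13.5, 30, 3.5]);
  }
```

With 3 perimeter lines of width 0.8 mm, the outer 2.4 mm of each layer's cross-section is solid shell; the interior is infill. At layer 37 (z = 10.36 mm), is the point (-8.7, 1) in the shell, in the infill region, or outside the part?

outside

At z = 10.36 mm: the 8×8 cube contributes its full rectangle; the cube at (-4, 9) (footprint 10×5.5) is included at this height; the cube at (0.5, 9) is absent (z outside [6, 9.5]); After the difference (first − rest): starting from the 8×8 cube, the 10×5.5 cube at (-4, 9) misses the remaining region (no effect) — 1 connected region; (whole slice rotated 70° about Z — lengths, areas and connectivity unchanged). Overall, the cross-section is a single solid region. Undo the 70° rotation: the query point maps to (-2.036, 8.517) in the un-rotated model frame. The nearest boundary edge runs (0.00, 8.00)→(8.00, 8.00); distance from the point to it = 2.10 mm. The point is not inside any of the regions above, so it lies outside the cross-section (2.10 mm from the nearest boundary).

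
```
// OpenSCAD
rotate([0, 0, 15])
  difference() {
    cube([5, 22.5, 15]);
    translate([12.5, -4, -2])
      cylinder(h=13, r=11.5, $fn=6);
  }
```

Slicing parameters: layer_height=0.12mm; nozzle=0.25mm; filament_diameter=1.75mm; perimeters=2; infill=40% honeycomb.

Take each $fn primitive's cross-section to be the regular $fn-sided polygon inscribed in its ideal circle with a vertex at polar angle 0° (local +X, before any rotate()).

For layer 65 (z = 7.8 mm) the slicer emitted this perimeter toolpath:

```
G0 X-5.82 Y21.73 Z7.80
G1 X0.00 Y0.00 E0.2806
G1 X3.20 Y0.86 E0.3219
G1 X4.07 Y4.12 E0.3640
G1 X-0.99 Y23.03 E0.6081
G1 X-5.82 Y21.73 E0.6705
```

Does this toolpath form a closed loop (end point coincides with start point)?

Start point (G0): (-5.82, 21.73). End point (last G1): the path returns to the start — closed.

yes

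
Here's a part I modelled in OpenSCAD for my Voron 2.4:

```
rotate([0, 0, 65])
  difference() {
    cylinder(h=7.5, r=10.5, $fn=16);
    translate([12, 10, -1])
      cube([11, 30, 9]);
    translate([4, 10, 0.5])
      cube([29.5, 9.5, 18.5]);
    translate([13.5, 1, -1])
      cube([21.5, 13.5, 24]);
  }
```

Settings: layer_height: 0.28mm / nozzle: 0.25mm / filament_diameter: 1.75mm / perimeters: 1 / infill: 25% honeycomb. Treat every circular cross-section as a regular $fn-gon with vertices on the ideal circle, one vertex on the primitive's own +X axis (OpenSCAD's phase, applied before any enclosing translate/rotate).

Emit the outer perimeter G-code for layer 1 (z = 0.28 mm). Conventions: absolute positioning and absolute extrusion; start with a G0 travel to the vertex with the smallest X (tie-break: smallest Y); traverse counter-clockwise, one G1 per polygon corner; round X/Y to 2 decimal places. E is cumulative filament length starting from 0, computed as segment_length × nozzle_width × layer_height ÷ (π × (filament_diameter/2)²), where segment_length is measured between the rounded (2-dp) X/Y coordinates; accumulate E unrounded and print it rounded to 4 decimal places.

At z = 0.28 mm: the cylinder: section is a regular 16-gon, circumradius r=10.5; the cube at (12, 10) (footprint 11×30) is included at this height; the cube at (4, 10) is not intersected at this z (z outside [0.5, 19]); the cube at (13.5, 1) is present — its section is the full 21.5×13.5 rectangle; Subtracting the remaining from the first: starting from the r=10.5 cylinder, the 11×30 cube at (12, 10) misses the remaining region (no effect); the 21.5×13.5 cube at (13.5, 1) misses the remaining region (no effect) — 1 connected region; (rotated 65° about Z; rotation is an isometry so areas/perimeters/island counts are preserved). The outline is a single polygon with 16 vertices. Extrusion per mm of travel: 0.25 × 0.28 / (π × 0.875²) = 0.029103. Accumulating E over each segment gives final E = 1.9079.

G0 X-10.49 Y0.46 Z0.28
G1 X-9.87 Y-3.59 E0.1192
G1 X-7.74 Y-7.09 E0.2385
G1 X-4.44 Y-9.52 E0.3577
G1 X-0.46 Y-10.49 E0.4770
G1 X3.59 Y-9.87 E0.5962
G1 X7.09 Y-7.74 E0.7154
G1 X9.52 Y-4.44 E0.8347
G1 X10.49 Y-0.46 E0.9539
G1 X9.87 Y3.59 E1.0732
G1 X7.74 Y7.09 E1.1924
G1 X4.44 Y9.52 E1.3117
G1 X0.46 Y10.49 E1.4309
G1 X-3.59 Y9.87 E1.5501
G1 X-7.09 Y7.74 E1.6694
G1 X-9.52 Y4.44 E1.7886
G1 X-10.49 Y0.46 E1.9079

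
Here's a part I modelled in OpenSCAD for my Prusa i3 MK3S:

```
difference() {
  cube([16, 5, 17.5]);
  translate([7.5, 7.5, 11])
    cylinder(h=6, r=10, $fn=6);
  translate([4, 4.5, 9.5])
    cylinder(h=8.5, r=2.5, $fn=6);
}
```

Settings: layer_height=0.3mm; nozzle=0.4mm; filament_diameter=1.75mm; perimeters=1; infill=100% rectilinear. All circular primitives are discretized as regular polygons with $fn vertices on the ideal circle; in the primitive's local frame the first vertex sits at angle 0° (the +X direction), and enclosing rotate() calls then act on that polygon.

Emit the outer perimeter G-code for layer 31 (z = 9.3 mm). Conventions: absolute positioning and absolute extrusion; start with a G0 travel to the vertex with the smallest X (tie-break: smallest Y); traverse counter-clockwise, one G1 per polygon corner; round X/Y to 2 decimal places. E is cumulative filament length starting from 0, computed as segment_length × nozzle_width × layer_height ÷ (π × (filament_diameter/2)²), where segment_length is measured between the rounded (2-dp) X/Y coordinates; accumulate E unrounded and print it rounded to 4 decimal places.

G0 X0.00 Y0.00 Z9.30
G1 X16.00 Y0.00 E0.7982
G1 X16.00 Y5.00 E1.0477
G1 X0.00 Y5.00 E1.8459
G1 X0.00 Y0.00 E2.0954

At z = 9.3 mm: the cube (footprint 16×5) is included at this height; the cylinder at (7.5, 7.5) does not reach this height (z outside [11, 17]); the cylinder at (4, 4.5) is absent (z outside [9.5, 18]); After the difference (first − rest): none of the subtracted shapes is present at this height, so the 16×5 cube is unchanged — 1 connected region. The outline is a single polygon with 4 vertices. Extrusion per mm of travel: 0.4 × 0.3 / (π × 0.875²) = 0.049890. Accumulating E over each segment gives final E = 2.0954.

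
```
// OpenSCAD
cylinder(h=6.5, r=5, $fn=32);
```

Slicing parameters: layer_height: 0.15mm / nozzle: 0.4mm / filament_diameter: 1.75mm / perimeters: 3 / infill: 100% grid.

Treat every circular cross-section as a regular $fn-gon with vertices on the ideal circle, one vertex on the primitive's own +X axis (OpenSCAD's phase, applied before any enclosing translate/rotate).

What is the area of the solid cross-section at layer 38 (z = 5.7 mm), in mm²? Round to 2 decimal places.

78.04 mm²

At z = 5.7 mm: the cylinder: section is a regular 32-gon, circumradius r=5 (area = (32/2)·5.000²·sin(360°/32) = 78.04 mm²). Overall, the cross-section is a single solid region. Net area = 78.04 mm².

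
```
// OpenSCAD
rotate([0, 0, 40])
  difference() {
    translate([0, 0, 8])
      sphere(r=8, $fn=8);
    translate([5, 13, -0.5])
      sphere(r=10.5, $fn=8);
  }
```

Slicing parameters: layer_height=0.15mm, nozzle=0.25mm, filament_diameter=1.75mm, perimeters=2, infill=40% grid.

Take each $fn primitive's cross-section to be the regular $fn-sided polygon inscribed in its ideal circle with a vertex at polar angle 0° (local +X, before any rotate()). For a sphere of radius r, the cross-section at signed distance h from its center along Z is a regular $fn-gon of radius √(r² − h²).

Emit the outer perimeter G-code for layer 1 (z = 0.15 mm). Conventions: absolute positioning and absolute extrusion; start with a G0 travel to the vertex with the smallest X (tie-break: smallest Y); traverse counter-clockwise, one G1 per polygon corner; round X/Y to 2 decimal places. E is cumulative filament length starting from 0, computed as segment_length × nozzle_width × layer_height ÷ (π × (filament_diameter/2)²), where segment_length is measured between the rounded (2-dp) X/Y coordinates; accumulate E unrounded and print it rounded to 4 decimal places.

At z = 0.15 mm: the sphere: section is a regular 8-gon, circumradius = √(r²−h²) = √(8²−7.85²) = 1.542; the r=10.5 sphere at (5, 13) contributes a regular 8-gon of circumradius √(10.5²−0.65²) = 10.480; Taking the first minus the rest: starting from the r=8 sphere, the r=10.5 sphere at (5, 13) misses the remaining region (no effect) — 1 connected region; (rotated 40° about Z; rotation is an isometry so areas/perimeters/island counts are preserved). The outline is a single polygon with 8 vertices. Extrusion per mm of travel: 0.25 × 0.15 / (π × 0.875²) = 0.015591. Accumulating E over each segment gives final E = 0.1473.

G0 X-1.54 Y0.13 Z0.15
G1 X-1.18 Y-0.99 E0.0183
G1 X-0.13 Y-1.54 E0.0368
G1 X0.99 Y-1.18 E0.0552
G1 X1.54 Y-0.13 E0.0736
G1 X1.18 Y0.99 E0.0920
G1 X0.13 Y1.54 E0.1105
G1 X-0.99 Y1.18 E0.1288
G1 X-1.54 Y0.13 E0.1473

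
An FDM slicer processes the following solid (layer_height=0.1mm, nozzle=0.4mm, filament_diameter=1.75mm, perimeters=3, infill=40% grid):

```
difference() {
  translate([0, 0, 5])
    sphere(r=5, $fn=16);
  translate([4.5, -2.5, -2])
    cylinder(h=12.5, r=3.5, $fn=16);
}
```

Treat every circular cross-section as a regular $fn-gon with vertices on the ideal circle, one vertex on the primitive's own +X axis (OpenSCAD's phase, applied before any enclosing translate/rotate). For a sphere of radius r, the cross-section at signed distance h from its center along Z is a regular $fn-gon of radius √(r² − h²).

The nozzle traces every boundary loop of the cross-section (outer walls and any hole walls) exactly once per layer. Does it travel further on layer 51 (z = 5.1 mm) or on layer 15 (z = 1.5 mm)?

layer 51 (z = 5.1 mm)

Layer 51 (z = 5.1): the r=5 sphere contributes a regular 16-gon of circumradius √(5²−0.1²) = 4.999 (perimeter = 2·16·4.999·sin(180°/16) = 31.21 mm); the r=3.5 cylinder at (4.5, -2.5) contributes a regular 16-gon of circumradius 3.5 (perimeter = 2·16·3.500·sin(180°/16) = 21.85 mm); Subtracting the remaining from the first: starting from the r=5 sphere, the r=3.5 cylinder at (4.5, -2.5) partially overlaps it — only the 14.57 mm² overlap (of its 37.50 mm²) is removed, clipping the outline — boundary = 32.40 mm. So its perimeter = 32.40 mm. Layer 15 (z = 1.5): the sphere: section is a regular 16-gon, circumradius = √(r²−h²) = √(5²−3.5²) = 3.571 (perimeter = 2·16·3.571·sin(180°/16) = 22.29 mm); the r=3.5 cylinder at (4.5, -2.5) contributes a regular 16-gon of circumradius 3.5 (perimeter = 2·16·3.500·sin(180°/16) = 21.85 mm); Subtracting the remaining from the first: starting from the r=5 sphere, the r=3.5 cylinder at (4.5, -2.5) partially overlaps it — only the 5.93 mm² overlap (of its 37.50 mm²) is removed, clipping the outline — boundary = 22.32 mm. So its perimeter = 22.32 mm. Layer 51 is larger (32.40 vs 22.32 mm).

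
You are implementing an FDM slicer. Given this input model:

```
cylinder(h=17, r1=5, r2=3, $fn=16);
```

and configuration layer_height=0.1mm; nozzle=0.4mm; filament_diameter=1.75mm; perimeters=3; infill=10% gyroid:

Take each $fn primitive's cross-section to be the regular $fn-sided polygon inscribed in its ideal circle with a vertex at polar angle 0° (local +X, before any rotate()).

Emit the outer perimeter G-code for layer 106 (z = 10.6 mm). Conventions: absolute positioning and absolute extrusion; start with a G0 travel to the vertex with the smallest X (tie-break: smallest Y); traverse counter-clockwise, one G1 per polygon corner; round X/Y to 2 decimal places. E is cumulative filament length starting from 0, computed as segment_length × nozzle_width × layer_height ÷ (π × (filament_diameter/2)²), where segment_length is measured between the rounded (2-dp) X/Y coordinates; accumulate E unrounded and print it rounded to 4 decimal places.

At z = 10.6 mm: the cone (r1=5→r2=3) has section circumradius 3.753 here — a regular 16-gon. The outline is a single polygon with 16 vertices. Extrusion per mm of travel: 0.4 × 0.1 / (π × 0.875²) = 0.016630. Accumulating E over each segment gives final E = 0.3896.

G0 X-3.75 Y0.00 Z10.60
G1 X-3.47 Y-1.44 E0.0244
G1 X-2.65 Y-2.65 E0.0487
G1 X-1.44 Y-3.47 E0.0730
G1 X0.00 Y-3.75 E0.0974
G1 X1.44 Y-3.47 E0.1218
G1 X2.65 Y-2.65 E0.1461
G1 X3.47 Y-1.44 E0.1704
G1 X3.75 Y0.00 E0.1948
G1 X3.47 Y1.44 E0.2192
G1 X2.65 Y2.65 E0.2435
G1 X1.44 Y3.47 E0.2678
G1 X0.00 Y3.75 E0.2922
G1 X-1.44 Y3.47 E0.3166
G1 X-2.65 Y2.65 E0.3409
G1 X-3.47 Y1.44 E0.3652
G1 X-3.75 Y0.00 E0.3896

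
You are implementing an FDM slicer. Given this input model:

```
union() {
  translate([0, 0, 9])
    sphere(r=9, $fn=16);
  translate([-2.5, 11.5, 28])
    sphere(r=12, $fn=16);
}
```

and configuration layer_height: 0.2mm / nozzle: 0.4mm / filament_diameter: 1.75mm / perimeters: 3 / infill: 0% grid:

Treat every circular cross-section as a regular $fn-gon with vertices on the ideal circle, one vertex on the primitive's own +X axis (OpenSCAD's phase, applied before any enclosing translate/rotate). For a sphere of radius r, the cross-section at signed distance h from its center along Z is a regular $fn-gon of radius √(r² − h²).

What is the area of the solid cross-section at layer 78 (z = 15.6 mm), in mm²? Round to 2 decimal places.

At z = 15.6 mm: the r=9 sphere slices to a regular 16-gon of circumradius 6.119 (√(r²−h²) with h=6.6 from center) (area = (16/2)·6.119²·sin(360°/16) = 114.62 mm²); the sphere at (-2.5, 11.5) does not reach this height (|z−center|=12.400 > r=12); Combining (union): only the r=9 sphere is present, so the union is just that shape — area = 114.62 mm². Overall, the cross-section is a single solid region. Net area = 114.62 mm².

114.62 mm²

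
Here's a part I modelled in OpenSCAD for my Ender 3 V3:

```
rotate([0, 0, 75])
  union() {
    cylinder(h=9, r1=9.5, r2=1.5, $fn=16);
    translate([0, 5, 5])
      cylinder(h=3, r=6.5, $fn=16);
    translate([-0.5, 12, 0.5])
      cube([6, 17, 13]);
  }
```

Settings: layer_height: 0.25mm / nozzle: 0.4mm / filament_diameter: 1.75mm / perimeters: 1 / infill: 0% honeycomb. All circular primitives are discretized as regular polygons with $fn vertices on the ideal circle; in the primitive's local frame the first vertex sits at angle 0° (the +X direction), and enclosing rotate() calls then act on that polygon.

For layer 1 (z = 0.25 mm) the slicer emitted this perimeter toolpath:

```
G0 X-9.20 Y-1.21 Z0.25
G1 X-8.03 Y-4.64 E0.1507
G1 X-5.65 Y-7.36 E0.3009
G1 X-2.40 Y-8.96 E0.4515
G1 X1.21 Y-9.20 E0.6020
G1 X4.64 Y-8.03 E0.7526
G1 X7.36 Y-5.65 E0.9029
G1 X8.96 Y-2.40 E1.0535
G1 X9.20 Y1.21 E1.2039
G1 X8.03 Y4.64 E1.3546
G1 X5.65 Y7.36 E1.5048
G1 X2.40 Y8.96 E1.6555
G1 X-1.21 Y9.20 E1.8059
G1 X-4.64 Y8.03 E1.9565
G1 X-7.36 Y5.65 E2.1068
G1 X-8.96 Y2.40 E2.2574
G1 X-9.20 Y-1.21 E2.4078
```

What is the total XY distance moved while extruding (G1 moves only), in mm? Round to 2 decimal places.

Sum the Euclidean lengths of each G1 segment: total = 57.92 mm.

57.92 mm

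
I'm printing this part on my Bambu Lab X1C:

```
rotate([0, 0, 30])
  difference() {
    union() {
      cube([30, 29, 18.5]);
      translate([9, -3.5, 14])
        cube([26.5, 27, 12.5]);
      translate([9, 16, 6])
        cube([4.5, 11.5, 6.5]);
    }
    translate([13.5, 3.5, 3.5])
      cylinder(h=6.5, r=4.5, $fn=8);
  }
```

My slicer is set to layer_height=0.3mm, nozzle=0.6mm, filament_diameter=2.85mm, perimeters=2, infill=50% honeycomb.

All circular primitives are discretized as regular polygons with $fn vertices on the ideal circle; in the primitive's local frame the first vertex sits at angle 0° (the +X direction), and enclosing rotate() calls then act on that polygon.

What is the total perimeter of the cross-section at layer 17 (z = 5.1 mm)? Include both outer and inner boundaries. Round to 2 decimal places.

135.50 mm

At z = 5.1 mm: the 30×29 cube contributes its full rectangle (perimeter 118.00 mm); the cube at (9, -3.5) is not intersected at this z (z outside [14, 26.5]); the cube at (9, 16) does not reach this height (z outside [6, 12.5]); Taking the union: only the 30×29 cube is present, so the union is just that shape — boundary = 118.00 mm; the r=4.5 cylinder at (13.5, 3.5) gives a regular 8-gon of circumradius 4.5 (constant along its height) (perimeter = 2·8·4.500·sin(180°/8) = 27.55 mm); After the difference (first − rest): starting from that combined region, the r=4.5 cylinder at (13.5, 3.5) partially overlaps it — only the 54.86 mm² overlap (of its 57.28 mm²) is removed, clipping the outline — boundary = 135.50 mm; (rotated 30° about Z; rotation is an isometry so areas/perimeters/island counts are preserved). Overall, the cross-section is a single solid region. Total boundary length (outer) = 135.50 mm.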